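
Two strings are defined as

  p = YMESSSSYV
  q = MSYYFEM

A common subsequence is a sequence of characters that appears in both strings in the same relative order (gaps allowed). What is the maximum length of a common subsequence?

Match M (p #2, q #1) → S (p #4, q #2) → Y (p #8, q #4) — 3 characters in the same relative order in both. The LCS DP gives dp[9][7] = 3, so this is optimal.

3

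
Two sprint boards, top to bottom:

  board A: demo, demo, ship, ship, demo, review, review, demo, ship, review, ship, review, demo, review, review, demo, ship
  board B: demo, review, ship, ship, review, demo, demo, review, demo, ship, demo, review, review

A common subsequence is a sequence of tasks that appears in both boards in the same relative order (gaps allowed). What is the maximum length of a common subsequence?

10

Taking demo at board A[1]=board B[1]; then ship at board A[3]=board B[3]; then ship at board A[4]=board B[4]; then demo at board A[5]=board B[7]; then review at board A[7]=board B[8]; then demo at board A[8]=board B[9]; then ship at board A[11]=board B[10]; then demo at board A[13]=board B[11]; then review at board A[14]=board B[12]; then review at board A[15]=board B[13] gives a common subsequence of length 10. Since dp[17][13] = 10, nothing longer is possible.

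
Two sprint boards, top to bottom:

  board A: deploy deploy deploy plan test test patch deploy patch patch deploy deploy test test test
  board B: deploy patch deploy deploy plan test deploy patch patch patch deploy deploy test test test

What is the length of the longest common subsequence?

One common subsequence of length 13: deploy [1,1], then deploy [2,3], then deploy [3,4], then plan [4,5], then test [5,6], then patch [7,8], then patch [9,9], then patch [10,10], then deploy [11,11], then deploy [12,12], then test [13,13], then test [14,14], then test [15,15]. The LCS DP gives dp[15][15] = 13, so this is optimal.

13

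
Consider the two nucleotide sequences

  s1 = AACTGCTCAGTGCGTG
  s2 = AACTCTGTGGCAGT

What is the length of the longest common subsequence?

12

Taking A (s1 #1, s2 #1), then A (s1 #2, s2 #2), then C (s1 #3, s2 #3), then T (s1 #4, s2 #4), then C (s1 #6, s2 #5), then T (s1 #7, s2 #6), then G (s1 #10, s2 #7), then T (s1 #11, s2 #8), then G (s1 #12, s2 #10), then C (s1 #13, s2 #11), then G (s1 #14, s2 #13), then T (s1 #15, s2 #14) gives a common subsequence of length 12. The LCS DP gives dp[16][14] = 12, so this is optimal.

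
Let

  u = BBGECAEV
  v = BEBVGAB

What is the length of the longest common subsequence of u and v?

4

One common subsequence of length 4: B [1,1]; then B [2,3]; then G [3,5]; then A [6,6], and the DP table's final entry dp[8][7] is also 4, so no common subsequence is longer.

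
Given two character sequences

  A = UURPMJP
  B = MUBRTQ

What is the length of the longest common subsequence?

Let dp[i][j] be the LCS length of the first i characters of A and the first j characters of B. dp[i][j] = dp[i-1][j-1]+1 when the i-th and j-th characters match, else max(dp[i-1][j], dp[i][j-1]).
    ·  M  U  B  R  T  Q
 ·  0  0  0  0  0  0  0
 U  0  0  1  1  1  1  1
 U  0  0  1  1  1  1  1
 R  0  0  1  1  2  2  2
 P  0  0  1  1  2  2  2
 M  0  1  1  1  2  2  2
 J  0  1  1  1  2  2  2
 P  0  1  1  1  2  2  2
dp[7][6] = 2. One LCS (by backtracking along matches): UR.

2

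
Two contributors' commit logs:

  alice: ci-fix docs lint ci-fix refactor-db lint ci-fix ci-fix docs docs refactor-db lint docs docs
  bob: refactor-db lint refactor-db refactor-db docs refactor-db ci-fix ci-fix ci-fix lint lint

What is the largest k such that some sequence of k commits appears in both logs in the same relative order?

5

One common subsequence of length 5: docs at alice[2]=bob[5], then ci-fix at alice[4]=bob[7], then ci-fix at alice[7]=bob[8], then ci-fix at alice[8]=bob[9], then lint at alice[12]=bob[11]. Since dp[14][11] = 5, nothing longer is possible.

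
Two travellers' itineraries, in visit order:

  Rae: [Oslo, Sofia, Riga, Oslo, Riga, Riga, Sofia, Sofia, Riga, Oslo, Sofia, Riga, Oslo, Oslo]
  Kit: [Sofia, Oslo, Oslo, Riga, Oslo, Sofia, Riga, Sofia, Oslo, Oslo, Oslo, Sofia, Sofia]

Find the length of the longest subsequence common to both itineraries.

Pick Oslo at Rae[1]=Kit[3] → Riga at Rae[3]=Kit[4] → Oslo at Rae[4]=Kit[5] → Riga at Rae[6]=Kit[7] → Sofia at Rae[8]=Kit[8] → Oslo at Rae[10]=Kit[9] → Oslo at Rae[13]=Kit[10] → Oslo at Rae[14]=Kit[11]; all 8 stops appear in both, in order. dp[14][13] = 8 confirms this is the maximum.

8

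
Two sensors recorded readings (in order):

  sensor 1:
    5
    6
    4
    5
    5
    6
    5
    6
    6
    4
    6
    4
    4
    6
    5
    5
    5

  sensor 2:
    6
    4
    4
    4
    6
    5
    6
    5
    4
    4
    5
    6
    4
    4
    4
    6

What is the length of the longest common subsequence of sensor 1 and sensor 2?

10

One common subsequence of length 10: 6 at sensor 1[2]=sensor 2[1]; then 4 at sensor 1[3]=sensor 2[4]; then 5 at sensor 1[4]=sensor 2[6]; then 5 at sensor 1[5]=sensor 2[8]; then 5 at sensor 1[7]=sensor 2[11]; then 6 at sensor 1[9]=sensor 2[12]; then 4 at sensor 1[10]=sensor 2[13]; then 4 at sensor 1[12]=sensor 2[14]; then 4 at sensor 1[13]=sensor 2[15]; then 6 at sensor 1[14]=sensor 2[16]. The LCS DP gives dp[17][16] = 10, so this is optimal.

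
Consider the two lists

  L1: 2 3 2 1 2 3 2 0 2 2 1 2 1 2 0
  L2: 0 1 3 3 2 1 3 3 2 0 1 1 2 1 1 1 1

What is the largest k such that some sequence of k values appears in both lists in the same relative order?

9

Pick 3 at L1[2]=L2[4] → 2 at L1[3]=L2[5] → 1 at L1[4]=L2[6] → 3 at L1[6]=L2[8] → 2 at L1[7]=L2[9] → 0 at L1[8]=L2[10] → 2 at L1[9]=L2[13] → 1 at L1[11]=L2[16] → 1 at L1[13]=L2[17]; all 9 values appear in both, in order. Since dp[15][17] = 9, nothing longer is possible.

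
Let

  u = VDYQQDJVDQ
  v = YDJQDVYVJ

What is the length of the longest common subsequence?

Match D at u[2]=v[2] → Q at u[5]=v[4] → D at u[6]=v[5] → J at u[7]=v[9] — 4 characters in the same relative order in both, and the DP table's final entry dp[10][9] is also 4, so no common subsequence is longer.

4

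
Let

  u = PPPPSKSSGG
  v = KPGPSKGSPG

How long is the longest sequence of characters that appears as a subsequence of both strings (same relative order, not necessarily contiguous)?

Taking P [1,2] → P [4,4] → S [5,5] → K [6,6] → S [7,8] → G [10,10] gives a common subsequence of length 6, and the DP table's final entry dp[10][10] is also 6, so no common subsequence is longer.

6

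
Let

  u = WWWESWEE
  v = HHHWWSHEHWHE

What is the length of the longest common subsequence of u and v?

Pick W at u[1]=v[4]; then W at u[2]=v[5]; then E at u[4]=v[8]; then W at u[6]=v[10]; then E at u[8]=v[12]; all 5 characters appear in both, in order. Since dp[8][12] = 5, nothing longer is possible.

5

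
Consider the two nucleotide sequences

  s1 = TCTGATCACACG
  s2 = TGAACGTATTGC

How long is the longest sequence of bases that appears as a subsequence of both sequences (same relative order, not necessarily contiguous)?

7

One common subsequence of length 7: T [3,1], then G [4,2], then A [5,3], then A [8,4], then C [9,5], then A [10,8], then C [11,12], and the DP table's final entry dp[12][12] is also 7, so no common subsequence is longer.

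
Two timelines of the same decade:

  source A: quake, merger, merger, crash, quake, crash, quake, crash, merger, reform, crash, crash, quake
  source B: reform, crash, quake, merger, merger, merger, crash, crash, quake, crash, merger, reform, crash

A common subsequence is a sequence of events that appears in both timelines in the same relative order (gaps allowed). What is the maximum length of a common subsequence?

10

Match quake [1,3], then merger [2,5], then merger [3,6], then crash [4,7], then crash [6,8], then quake [7,9], then crash [8,10], then merger [9,11], then reform [10,12], then crash [12,13] — 10 events in the same relative order in both. The LCS DP gives dp[13][13] = 10, so this is optimal.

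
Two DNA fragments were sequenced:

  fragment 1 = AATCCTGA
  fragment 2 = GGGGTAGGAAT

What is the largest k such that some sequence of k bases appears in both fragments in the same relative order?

Match A (fragment 1 #1, fragment 2 #9), A (fragment 1 #2, fragment 2 #10), T (fragment 1 #6, fragment 2 #11) — 3 bases in the same relative order in both. The LCS DP gives dp[8][11] = 3, so this is optimal.

3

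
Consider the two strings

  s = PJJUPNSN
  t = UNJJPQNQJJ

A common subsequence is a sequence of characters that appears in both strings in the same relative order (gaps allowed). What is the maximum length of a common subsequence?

Let dp[i][j] be the LCS length of the first i characters of s and the first j characters of t. dp[i][j] = dp[i-1][j-1]+1 when the i-th and j-th characters match, else max(dp[i-1][j], dp[i][j-1]).
    ·  U  N  J  J  P  Q  N  Q  J  J
 ·  0  0  0  0  0  0  0  0  0  0  0
 P  0  0  0  0  0  1  1  1  1  1  1
 J  0  0  0  1  1  1  1  1  1  2  2
 J  0  0  0  1  2  2  2  2  2  2  3
 U  0  1  1  1  2  2  2  2  2  2  3
 P  0  1  1  1  2  3  3  3  3  3  3
 N  0  1  2  2  2  3  3  4  4  4  4
 S  0  1  2  2  2  3  3  4  4  4  4
 N  0  1  2  2  2  3  3  4  4  4  4
dp[8][10] = 4. One LCS (by backtracking along matches): JJPN.

4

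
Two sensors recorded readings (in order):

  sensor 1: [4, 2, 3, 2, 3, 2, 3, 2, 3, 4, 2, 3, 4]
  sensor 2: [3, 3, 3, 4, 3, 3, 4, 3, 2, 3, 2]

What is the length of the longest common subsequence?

7

Let dp[i][j] be the LCS length of the first i values of sensor 1 and the first j values of sensor 2. dp[i][j] = dp[i-1][j-1]+1 when the i-th and j-th values match, else max(dp[i-1][j], dp[i][j-1]).
    ·  3  3  3  4  3  3  4  3  2  3  2
 ·  0  0  0  0  0  0  0  0  0  0  0  0
 4  0  0  0  0  1  1  1  1  1  1  1  1
 2  0  0  0  0  1  1  1  1  1  2  2  2
 3  0  1  1  1  1  2  2  2  2  2  3  3
 2  0  1  1  1  1  2  2  2  2  3  3  4
 3  0  1  2  2  2  2  3  3  3  3  4  4
 2  0  1  2  2  2  2  3  3  3  4  4  5
 3  0  1  2  3  3  3  3  3  4  4  5  5
 2  0  1  2  3  3  3  3  3  4  5  5  6
 3  0  1  2  3  3  4  4  4  4  5  6  6
 4  0  1  2  3  4  4  4  5  5  5  6  6
 2  0  1  2  3  4  4  4  5  5  6  6  7
 3  0  1  2  3  4  5  5  5  6  6  7  7
 4  0  1  2  3  4  5  5  6  6  6  7  7
dp[13][11] = 7. One LCS (by backtracking along matches): 4, 3, 3, 3, 2, 3, 2.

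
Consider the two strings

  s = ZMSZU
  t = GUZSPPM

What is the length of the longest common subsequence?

One common subsequence of length 2: Z (s #1, t #3) → M (s #2, t #7). Since dp[5][7] = 2, nothing longer is possible.

2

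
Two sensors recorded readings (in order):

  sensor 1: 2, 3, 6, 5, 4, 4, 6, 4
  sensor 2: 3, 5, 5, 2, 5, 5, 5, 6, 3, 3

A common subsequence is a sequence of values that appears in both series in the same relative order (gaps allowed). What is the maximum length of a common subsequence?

3

One common subsequence of length 3: 2 (sensor 1 #1, sensor 2 #4), then 5 (sensor 1 #4, sensor 2 #7), then 6 (sensor 1 #7, sensor 2 #8). The LCS DP gives dp[8][10] = 3, so this is optimal.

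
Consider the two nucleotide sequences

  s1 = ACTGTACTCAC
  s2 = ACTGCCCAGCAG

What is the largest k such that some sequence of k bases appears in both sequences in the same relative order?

8

One common subsequence of length 8: A (s1 #1, s2 #1), C (s1 #2, s2 #2), T (s1 #3, s2 #3), G (s1 #4, s2 #4), C (s1 #7, s2 #6), C (s1 #9, s2 #7), A (s1 #10, s2 #8), C (s1 #11, s2 #10), and the DP table's final entry dp[11][12] is also 8, so no common subsequence is longer.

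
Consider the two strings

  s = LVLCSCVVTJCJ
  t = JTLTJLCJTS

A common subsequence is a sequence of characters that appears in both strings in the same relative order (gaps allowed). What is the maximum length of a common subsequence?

5

Match L (s #3, t #3); then T (s #9, t #4); then J (s #10, t #5); then C (s #11, t #7); then J (s #12, t #8) — 5 characters in the same relative order in both. The LCS DP gives dp[12][10] = 5, so this is optimal.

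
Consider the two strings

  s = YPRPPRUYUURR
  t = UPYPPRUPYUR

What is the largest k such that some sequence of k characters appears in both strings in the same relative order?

8

One common subsequence of length 8: Y [1,3] → P [4,4] → P [5,5] → R [6,6] → U [7,7] → Y [8,9] → U [10,10] → R [12,11], and the DP table's final entry dp[12][11] is also 8, so no common subsequence is longer.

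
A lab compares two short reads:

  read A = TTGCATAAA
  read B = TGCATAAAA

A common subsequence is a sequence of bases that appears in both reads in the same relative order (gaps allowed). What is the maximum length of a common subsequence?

8

One common subsequence of length 8: T at read A[2]=read B[1], then G at read A[3]=read B[2], then C at read A[4]=read B[3], then A at read A[5]=read B[4], then T at read A[6]=read B[5], then A at read A[7]=read B[7], then A at read A[8]=read B[8], then A at read A[9]=read B[9], and the DP table's final entry dp[9][9] is also 8, so no common subsequence is longer.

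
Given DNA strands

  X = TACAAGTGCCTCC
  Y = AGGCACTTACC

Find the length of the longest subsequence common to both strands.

Taking A [5,1] → G [6,2] → G [8,3] → C [9,4] → C [10,6] → T [11,8] → C [12,10] → C [13,11] gives a common subsequence of length 8. Since dp[13][11] = 8, nothing longer is possible.

8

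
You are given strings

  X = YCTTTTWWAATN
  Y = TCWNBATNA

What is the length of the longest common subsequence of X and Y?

5

Pick C (X #2, Y #2) → W (X #7, Y #3) → A (X #10, Y #6) → T (X #11, Y #7) → N (X #12, Y #8); all 5 characters appear in both, in order. The LCS DP gives dp[12][9] = 5, so this is optimal.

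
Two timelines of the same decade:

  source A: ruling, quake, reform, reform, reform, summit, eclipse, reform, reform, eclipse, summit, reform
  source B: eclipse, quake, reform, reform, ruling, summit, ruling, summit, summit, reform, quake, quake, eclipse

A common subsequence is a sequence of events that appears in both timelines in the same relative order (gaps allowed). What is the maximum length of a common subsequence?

6

Pick quake (source A #2, source B #2), reform (source A #3, source B #3), reform (source A #4, source B #4), summit (source A #6, source B #9), reform (source A #8, source B #10), eclipse (source A #10, source B #13); all 6 events appear in both, in order. Since dp[12][13] = 6, nothing longer is possible.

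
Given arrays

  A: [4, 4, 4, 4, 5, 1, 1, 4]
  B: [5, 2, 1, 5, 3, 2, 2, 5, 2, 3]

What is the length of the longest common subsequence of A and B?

2

Pick 5 (A #5, B #1); then 1 (A #6, B #3); all 2 values appear in both, in order. Since dp[8][10] = 2, nothing longer is possible.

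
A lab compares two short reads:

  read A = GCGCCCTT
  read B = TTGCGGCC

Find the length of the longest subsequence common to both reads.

Taking G (read A #1, read B #3), then C (read A #2, read B #4), then G (read A #3, read B #6), then C (read A #5, read B #7), then C (read A #6, read B #8) gives a common subsequence of length 5, and the DP table's final entry dp[8][8] is also 5, so no common subsequence is longer.

5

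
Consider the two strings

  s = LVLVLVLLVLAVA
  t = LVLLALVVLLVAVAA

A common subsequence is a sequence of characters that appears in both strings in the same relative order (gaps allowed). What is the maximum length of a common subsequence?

11

Taking L at s[1]=t[1]; then V at s[2]=t[2]; then L at s[3]=t[6]; then V at s[4]=t[7]; then V at s[6]=t[8]; then L at s[7]=t[9]; then L at s[8]=t[10]; then V at s[9]=t[11]; then A at s[11]=t[12]; then V at s[12]=t[13]; then A at s[13]=t[15] gives a common subsequence of length 11. The LCS DP gives dp[13][15] = 11, so this is optimal.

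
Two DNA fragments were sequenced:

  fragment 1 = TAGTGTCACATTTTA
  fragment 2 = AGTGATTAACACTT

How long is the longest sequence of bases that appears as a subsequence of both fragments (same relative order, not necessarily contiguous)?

Pick A [2,1], G [3,2], T [4,3], G [5,4], T [6,7], C [7,10], A [8,11], C [9,12], T [13,13], T [14,14]; all 10 bases appear in both, in order. Since dp[15][14] = 10, nothing longer is possible.

10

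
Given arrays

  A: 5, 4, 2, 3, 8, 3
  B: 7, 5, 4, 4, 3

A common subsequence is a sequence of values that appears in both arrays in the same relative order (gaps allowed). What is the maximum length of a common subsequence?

3

Taking 5 at A[1]=B[2] → 4 at A[2]=B[4] → 3 at A[6]=B[5] gives a common subsequence of length 3. dp[6][5] = 3 confirms this is the maximum.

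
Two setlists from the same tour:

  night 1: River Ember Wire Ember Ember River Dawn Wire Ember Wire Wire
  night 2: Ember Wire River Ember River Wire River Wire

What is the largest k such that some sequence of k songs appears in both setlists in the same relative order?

6

Taking Ember [2,1], Wire [3,2], Ember [5,4], River [6,5], Wire [8,6], Wire [11,8] gives a common subsequence of length 6, and the DP table's final entry dp[11][8] is also 6, so no common subsequence is longer.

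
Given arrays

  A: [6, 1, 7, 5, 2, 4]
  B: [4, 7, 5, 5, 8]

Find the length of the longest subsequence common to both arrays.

2

Let dp[i][j] be the LCS length of the first i values of A and the first j values of B. dp[i][j] = dp[i-1][j-1]+1 when the i-th and j-th values match, else max(dp[i-1][j], dp[i][j-1]).
    ·  4  7  5  5  8
 ·  0  0  0  0  0  0
 6  0  0  0  0  0  0
 1  0  0  0  0  0  0
 7  0  0  1  1  1  1
 5  0  0  1  2  2  2
 2  0  0  1  2  2  2
 4  0  1  1  2  2  2
dp[6][5] = 2. One LCS (by backtracking along matches): 7, 5.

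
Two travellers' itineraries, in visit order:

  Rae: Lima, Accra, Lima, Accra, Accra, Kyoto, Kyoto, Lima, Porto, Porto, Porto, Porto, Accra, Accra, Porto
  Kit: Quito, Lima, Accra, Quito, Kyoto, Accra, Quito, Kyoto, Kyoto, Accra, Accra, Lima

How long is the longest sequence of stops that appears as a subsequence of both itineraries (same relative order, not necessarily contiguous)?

7

Match Lima at Rae[1]=Kit[2], then Accra at Rae[2]=Kit[3], then Accra at Rae[4]=Kit[6], then Kyoto at Rae[6]=Kit[8], then Kyoto at Rae[7]=Kit[9], then Accra at Rae[13]=Kit[10], then Accra at Rae[14]=Kit[11] — 7 stops in the same relative order in both. dp[15][12] = 7 confirms this is the maximum.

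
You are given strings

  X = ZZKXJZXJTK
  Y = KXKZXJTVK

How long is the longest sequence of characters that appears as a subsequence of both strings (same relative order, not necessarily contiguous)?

7

One common subsequence of length 7: K at X[3]=Y[1], then X at X[4]=Y[2], then Z at X[6]=Y[4], then X at X[7]=Y[5], then J at X[8]=Y[6], then T at X[9]=Y[7], then K at X[10]=Y[9], and the DP table's final entry dp[10][9] is also 7, so no common subsequence is longer.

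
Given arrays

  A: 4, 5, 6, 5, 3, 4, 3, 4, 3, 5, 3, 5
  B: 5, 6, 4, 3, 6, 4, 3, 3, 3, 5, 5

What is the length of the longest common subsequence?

8

Let dp[i][j] be the LCS length of the first i values of A and the first j values of B. dp[i][j] = dp[i-1][j-1]+1 when the i-th and j-th values match, else max(dp[i-1][j], dp[i][j-1]).
    ·  5  6  4  3  6  4  3  3  3  5  5
 ·  0  0  0  0  0  0  0  0  0  0  0  0
 4  0  0  0  1  1  1  1  1  1  1  1  1
 5  0  1  1  1  1  1  1  1  1  1  2  2
 6  0  1  2  2  2  2  2  2  2  2  2  2
 5  0  1  2  2  2  2  2  2  2  2  3  3
 3  0  1  2  2  3  3  3  3  3  3  3  3
 4  0  1  2  3  3  3  4  4  4  4  4  4
 3  0  1  2  3  4  4  4  5  5  5  5  5
 4  0  1  2  3  4  4  5  5  5  5  5  5
 3  0  1  2  3  4  4  5  6  6  6  6  6
 5  0  1  2  3  4  4  5  6  6  6  7  7
 3  0  1  2  3  4  4  5  6  7  7  7  7
 5  0  1  2  3  4  4  5  6  7  7  8  8
dp[12][11] = 8. One LCS (by backtracking along matches): 5, 6, 3, 4, 3, 3, 5, 5.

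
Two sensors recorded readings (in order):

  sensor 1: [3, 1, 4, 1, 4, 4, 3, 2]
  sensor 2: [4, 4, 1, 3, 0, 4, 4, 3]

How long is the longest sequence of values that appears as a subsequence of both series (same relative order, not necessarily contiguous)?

5

Let dp[i][j] be the LCS length of the first i values of sensor 1 and the first j values of sensor 2. dp[i][j] = dp[i-1][j-1]+1 when the i-th and j-th values match, else max(dp[i-1][j], dp[i][j-1]).
    ·  4  4  1  3  0  4  4  3
 ·  0  0  0  0  0  0  0  0  0
 3  0  0  0  0  1  1  1  1  1
 1  0  0  0  1  1  1  1  1  1
 4  0  1  1  1  1  1  2  2  2
 1  0  1  1  2  2  2  2  2  2
 4  0  1  2  2  2  2  3  3  3
 4  0  1  2  2  2  2  3  4  4
 3  0  1  2  2  3  3  3  4  5
 2  0  1  2  2  3  3  3  4  5
dp[8][8] = 5. One LCS (by backtracking along matches): 4, 1, 4, 4, 3.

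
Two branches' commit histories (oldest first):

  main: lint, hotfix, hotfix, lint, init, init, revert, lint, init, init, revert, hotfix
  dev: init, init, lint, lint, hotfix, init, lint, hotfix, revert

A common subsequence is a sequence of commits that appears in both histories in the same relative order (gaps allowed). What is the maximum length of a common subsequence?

Match lint [1,4], hotfix [3,5], init [6,6], lint [8,7], revert [11,9] — 5 commits in the same relative order in both. dp[12][9] = 5 confirms this is the maximum.

5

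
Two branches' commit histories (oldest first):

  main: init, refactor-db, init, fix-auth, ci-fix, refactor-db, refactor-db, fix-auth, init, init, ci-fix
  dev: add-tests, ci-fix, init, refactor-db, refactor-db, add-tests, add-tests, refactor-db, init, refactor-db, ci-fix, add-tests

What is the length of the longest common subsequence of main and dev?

6

Match init at main[1]=dev[3]; then refactor-db at main[2]=dev[4]; then refactor-db at main[6]=dev[5]; then refactor-db at main[7]=dev[8]; then init at main[9]=dev[9]; then ci-fix at main[11]=dev[11] — 6 commits in the same relative order in both. Since dp[11][12] = 6, nothing longer is possible.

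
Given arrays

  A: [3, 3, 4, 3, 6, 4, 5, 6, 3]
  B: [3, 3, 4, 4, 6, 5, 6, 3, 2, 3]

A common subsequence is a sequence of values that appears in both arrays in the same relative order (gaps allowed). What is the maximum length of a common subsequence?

Let dp[i][j] be the LCS length of the first i values of A and the first j values of B. dp[i][j] = dp[i-1][j-1]+1 when the i-th and j-th values match, else max(dp[i-1][j], dp[i][j-1]).
    ·  3  3  4  4  6  5  6  3  2  3
 ·  0  0  0  0  0  0  0  0  0  0  0
 3  0  1  1  1  1  1  1  1  1  1  1
 3  0  1  2  2  2  2  2  2  2  2  2
 4  0  1  2  3  3  3  3  3  3  3  3
 3  0  1  2  3  3  3  3  3  4  4  4
 6  0  1  2  3  3  4  4  4  4  4  4
 4  0  1  2  3  4  4  4  4  4  4  4
 5  0  1  2  3  4  4  5  5  5  5  5
 6  0  1  2  3  4  5  5  6  6  6  6
 3  0  1  2  3  4  5  5  6  7  7  7
dp[9][10] = 7. One LCS (by backtracking along matches): 3, 3, 4, 6, 5, 6, 3.

7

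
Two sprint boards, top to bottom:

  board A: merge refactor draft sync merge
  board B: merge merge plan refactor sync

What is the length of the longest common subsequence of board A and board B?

3

Pick merge at board A[1]=board B[2] → refactor at board A[2]=board B[4] → sync at board A[4]=board B[5]; all 3 tasks appear in both, in order. Since dp[5][5] = 3, nothing longer is possible.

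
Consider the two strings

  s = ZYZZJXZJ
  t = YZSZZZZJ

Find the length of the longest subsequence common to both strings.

Let dp[i][j] be the LCS length of the first i characters of s and the first j characters of t. dp[i][j] = dp[i-1][j-1]+1 when the i-th and j-th characters match, else max(dp[i-1][j], dp[i][j-1]).
    ·  Y  Z  S  Z  Z  Z  Z  J
 ·  0  0  0  0  0  0  0  0  0
 Z  0  0  1  1  1  1  1  1  1
 Y  0  1  1  1  1  1  1  1  1
 Z  0  1  2  2  2  2  2  2  2
 Z  0  1  2  2  3  3  3  3  3
 J  0  1  2  2  3  3  3  3  4
 X  0  1  2  2  3  3  3  3  4
 Z  0  1  2  2  3  4  4  4  4
 J  0  1  2  2  3  4  4  4  5
dp[8][8] = 5. One LCS (by backtracking along matches): ZZZZJ.

5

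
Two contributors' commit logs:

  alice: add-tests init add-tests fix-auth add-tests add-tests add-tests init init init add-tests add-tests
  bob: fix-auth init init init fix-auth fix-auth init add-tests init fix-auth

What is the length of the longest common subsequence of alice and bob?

5

One common subsequence of length 5: init at alice[2]=bob[2]; then init at alice[8]=bob[3]; then init at alice[9]=bob[4]; then init at alice[10]=bob[7]; then add-tests at alice[11]=bob[8]. dp[12][10] = 5 confirms this is the maximum.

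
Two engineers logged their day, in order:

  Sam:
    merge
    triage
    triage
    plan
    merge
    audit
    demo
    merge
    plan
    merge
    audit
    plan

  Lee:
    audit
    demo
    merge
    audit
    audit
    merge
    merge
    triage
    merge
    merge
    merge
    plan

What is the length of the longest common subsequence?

6

Match merge (Sam #1, Lee #7), then triage (Sam #3, Lee #8), then merge (Sam #5, Lee #9), then merge (Sam #8, Lee #10), then merge (Sam #10, Lee #11), then plan (Sam #12, Lee #12) — 6 tasks in the same relative order in both, and the DP table's final entry dp[12][12] is also 6, so no common subsequence is longer.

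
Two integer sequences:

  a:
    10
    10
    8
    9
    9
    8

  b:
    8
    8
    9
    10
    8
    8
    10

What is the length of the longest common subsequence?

3

Taking 10 at a[2]=b[4] → 8 at a[3]=b[5] → 8 at a[6]=b[6] gives a common subsequence of length 3. The LCS DP gives dp[6][7] = 3, so this is optimal.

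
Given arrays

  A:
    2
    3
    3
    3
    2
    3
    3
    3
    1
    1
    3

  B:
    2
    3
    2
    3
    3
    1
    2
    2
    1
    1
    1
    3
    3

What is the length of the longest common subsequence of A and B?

8

Pick 2 (A #1, B #1), then 3 (A #2, B #2), then 3 (A #3, B #4), then 3 (A #4, B #5), then 2 (A #5, B #8), then 1 (A #9, B #10), then 1 (A #10, B #11), then 3 (A #11, B #13); all 8 values appear in both, in order, and the DP table's final entry dp[11][13] is also 8, so no common subsequence is longer.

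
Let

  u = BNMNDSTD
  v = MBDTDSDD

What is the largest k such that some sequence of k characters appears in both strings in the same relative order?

Let dp[i][j] be the LCS length of the first i characters of u and the first j characters of v. dp[i][j] = dp[i-1][j-1]+1 when the i-th and j-th characters match, else max(dp[i-1][j], dp[i][j-1]).
    ·  M  B  D  T  D  S  D  D
 ·  0  0  0  0  0  0  0  0  0
 B  0  0  1  1  1  1  1  1  1
 N  0  0  1  1  1  1  1  1  1
 M  0  1  1  1  1  1  1  1  1
 N  0  1  1  1  1  1  1  1  1
 D  0  1  1  2  2  2  2  2  2
 S  0  1  1  2  2  2  3  3  3
 T  0  1  1  2  3  3  3  3  3
 D  0  1  1  2  3  4  4  4  4
dp[8][8] = 4. One LCS (by backtracking along matches): BDSD.

4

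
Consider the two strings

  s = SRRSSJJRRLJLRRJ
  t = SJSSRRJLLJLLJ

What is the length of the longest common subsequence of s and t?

9

Pick S (s #1, t #1), then S (s #4, t #3), then S (s #5, t #4), then R (s #8, t #5), then R (s #9, t #6), then L (s #10, t #9), then J (s #11, t #10), then L (s #12, t #12), then J (s #15, t #13); all 9 characters appear in both, in order. The LCS DP gives dp[15][13] = 9, so this is optimal.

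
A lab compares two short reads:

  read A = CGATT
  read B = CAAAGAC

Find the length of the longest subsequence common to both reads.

3

Let dp[i][j] be the LCS length of the first i bases of read A and the first j bases of read B. dp[i][j] = dp[i-1][j-1]+1 when the i-th and j-th bases match, else max(dp[i-1][j], dp[i][j-1]).
    ·  C  A  A  A  G  A  C
 ·  0  0  0  0  0  0  0  0
 C  0  1  1  1  1  1  1  1
 G  0  1  1  1  1  2  2  2
 A  0  1  2  2  2  2  3  3
 T  0  1  2  2  2  2  3  3
 T  0  1  2  2  2  2  3  3
dp[5][7] = 3. One LCS (by backtracking along matches): CGA.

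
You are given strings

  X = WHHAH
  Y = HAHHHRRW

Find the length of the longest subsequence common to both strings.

3

Let dp[i][j] be the LCS length of the first i characters of X and the first j characters of Y. dp[i][j] = dp[i-1][j-1]+1 when the i-th and j-th characters match, else max(dp[i-1][j], dp[i][j-1]).
    ·  H  A  H  H  H  R  R  W
 ·  0  0  0  0  0  0  0  0  0
 W  0  0  0  0  0  0  0  0  1
 H  0  1  1  1  1  1  1  1  1
 H  0  1  1  2  2  2  2  2  2
 A  0  1  2  2  2  2  2  2  2
 H  0  1  2  3  3  3  3  3  3
dp[5][8] = 3. One LCS (by backtracking along matches): HHH.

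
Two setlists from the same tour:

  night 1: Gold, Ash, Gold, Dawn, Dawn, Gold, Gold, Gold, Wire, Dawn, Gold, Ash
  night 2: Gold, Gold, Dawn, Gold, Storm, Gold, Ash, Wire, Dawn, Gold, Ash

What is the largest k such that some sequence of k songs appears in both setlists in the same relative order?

Match Gold at night 1[1]=night 2[1], Gold at night 1[3]=night 2[2], Dawn at night 1[5]=night 2[3], Gold at night 1[6]=night 2[4], Gold at night 1[7]=night 2[6], Wire at night 1[9]=night 2[8], Dawn at night 1[10]=night 2[9], Gold at night 1[11]=night 2[10], Ash at night 1[12]=night 2[11] — 9 songs in the same relative order in both. The LCS DP gives dp[12][11] = 9, so this is optimal.

9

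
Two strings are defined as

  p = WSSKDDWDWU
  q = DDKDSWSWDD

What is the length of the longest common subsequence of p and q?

Let dp[i][j] be the LCS length of the first i characters of p and the first j characters of q. dp[i][j] = dp[i-1][j-1]+1 when the i-th and j-th characters match, else max(dp[i-1][j], dp[i][j-1]).
    ·  D  D  K  D  S  W  S  W  D  D
 ·  0  0  0  0  0  0  0  0  0  0  0
 W  0  0  0  0  0  0  1  1  1  1  1
 S  0  0  0  0  0  1  1  2  2  2  2
 S  0  0  0  0  0  1  1  2  2  2  2
 K  0  0  0  1  1  1  1  2  2  2  2
 D  0  1  1  1  2  2  2  2  2  3  3
 D  0  1  2  2  2  2  2  2  2  3  4
 W  0  1  2  2  2  2  3  3  3  3  4
 D  0  1  2  2  3  3  3  3  3  4  4
 W  0  1  2  2  3  3  4  4  4  4  4
 U  0  1  2  2  3  3  4  4  4  4  4
dp[10][10] = 4. One LCS (by backtracking along matches): WSDD.

4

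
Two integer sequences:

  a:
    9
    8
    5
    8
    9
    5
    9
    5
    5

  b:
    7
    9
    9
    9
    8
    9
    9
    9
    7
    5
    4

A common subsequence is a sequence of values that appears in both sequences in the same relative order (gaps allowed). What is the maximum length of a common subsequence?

Let dp[i][j] be the LCS length of the first i values of a and the first j values of b. dp[i][j] = dp[i-1][j-1]+1 when the i-th and j-th values match, else max(dp[i-1][j], dp[i][j-1]).
    ·  7  9  9  9  8  9  9  9  7  5  4
 ·  0  0  0  0  0  0  0  0  0  0  0  0
 9  0  0  1  1  1  1  1  1  1  1  1  1
 8  0  0  1  1  1  2  2  2  2  2  2  2
 5  0  0  1  1  1  2  2  2  2  2  3  3
 8  0  0  1  1  1  2  2  2  2  2  3  3
 9  0  0  1  2  2  2  3  3  3  3  3  3
 5  0  0  1  2  2  2  3  3  3  3  4  4
 9  0  0  1  2  3  3  3  4  4  4  4  4
 5  0  0  1  2  3  3  3  4  4  4  5  5
 5  0  0  1  2  3  3  3  4  4  4  5  5
dp[9][11] = 5. One LCS (by backtracking along matches): 9, 8, 9, 9, 5.

5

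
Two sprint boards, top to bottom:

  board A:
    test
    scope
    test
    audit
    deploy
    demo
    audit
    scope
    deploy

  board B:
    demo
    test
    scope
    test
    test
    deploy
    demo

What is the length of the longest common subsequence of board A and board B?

5

One common subsequence of length 5: test [1,2]; then scope [2,3]; then test [3,5]; then deploy [5,6]; then demo [6,7]. dp[9][7] = 5 confirms this is the maximum.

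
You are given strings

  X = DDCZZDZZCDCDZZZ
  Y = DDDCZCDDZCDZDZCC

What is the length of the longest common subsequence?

10

Taking D at X[1]=Y[2]; then D at X[2]=Y[3]; then C at X[3]=Y[4]; then Z at X[4]=Y[5]; then Z at X[5]=Y[9]; then D at X[6]=Y[11]; then Z at X[7]=Y[12]; then Z at X[8]=Y[14]; then C at X[9]=Y[15]; then C at X[11]=Y[16] gives a common subsequence of length 10. Since dp[15][16] = 10, nothing longer is possible.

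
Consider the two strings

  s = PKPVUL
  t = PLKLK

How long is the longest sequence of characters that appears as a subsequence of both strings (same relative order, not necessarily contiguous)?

Let dp[i][j] be the LCS length of the first i characters of s and the first j characters of t. dp[i][j] = dp[i-1][j-1]+1 when the i-th and j-th characters match, else max(dp[i-1][j], dp[i][j-1]).
    ·  P  L  K  L  K
 ·  0  0  0  0  0  0
 P  0  1  1  1  1  1
 K  0  1  1  2  2  2
 P  0  1  1  2  2  2
 V  0  1  1  2  2  2
 U  0  1  1  2  2  2
 L  0  1  2  2  3  3
dp[6][5] = 3. One LCS (by backtracking along matches): PKL.

3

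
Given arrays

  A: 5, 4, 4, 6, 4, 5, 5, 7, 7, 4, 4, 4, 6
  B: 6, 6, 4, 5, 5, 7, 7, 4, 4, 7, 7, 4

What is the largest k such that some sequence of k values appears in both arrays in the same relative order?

One common subsequence of length 9: 6 [4,2], 4 [5,3], 5 [6,4], 5 [7,5], 7 [8,6], 7 [9,7], 4 [10,8], 4 [11,9], 4 [12,12]. dp[13][12] = 9 confirms this is the maximum.

9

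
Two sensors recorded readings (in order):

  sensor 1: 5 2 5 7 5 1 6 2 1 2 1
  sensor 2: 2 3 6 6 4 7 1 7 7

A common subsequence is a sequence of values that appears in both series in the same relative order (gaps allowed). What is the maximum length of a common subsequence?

Let dp[i][j] be the LCS length of the first i values of sensor 1 and the first j values of sensor 2. dp[i][j] = dp[i-1][j-1]+1 when the i-th and j-th values match, else max(dp[i-1][j], dp[i][j-1]).
    ·  2  3  6  6  4  7  1  7  7
 ·  0  0  0  0  0  0  0  0  0  0
 5  0  0  0  0  0  0  0  0  0  0
 2  0  1  1  1  1  1  1  1  1  1
 5  0  1  1  1  1  1  1  1  1  1
 7  0  1  1  1  1  1  2  2  2  2
 5  0  1  1  1  1  1  2  2  2  2
 1  0  1  1  1  1  1  2  3  3  3
 6  0  1  1  2  2  2  2  3  3  3
 2  0  1  1  2  2  2  2  3  3  3
 1  0  1  1  2  2  2  2  3  3  3
 2  0  1  1  2  2  2  2  3  3  3
 1  0  1  1  2  2  2  2  3  3  3
dp[11][9] = 3. One LCS (by backtracking along matches): 2, 7, 1.

3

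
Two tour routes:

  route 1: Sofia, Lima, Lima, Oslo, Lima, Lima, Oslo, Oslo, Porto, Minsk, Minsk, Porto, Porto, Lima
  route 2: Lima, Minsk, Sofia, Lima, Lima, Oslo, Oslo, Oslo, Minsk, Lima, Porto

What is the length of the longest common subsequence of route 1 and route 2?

8

One common subsequence of length 8: Sofia (route 1 #1, route 2 #3) → Lima (route 1 #2, route 2 #4) → Lima (route 1 #3, route 2 #5) → Oslo (route 1 #4, route 2 #6) → Oslo (route 1 #7, route 2 #7) → Oslo (route 1 #8, route 2 #8) → Minsk (route 1 #10, route 2 #9) → Porto (route 1 #13, route 2 #11). Since dp[14][11] = 8, nothing longer is possible.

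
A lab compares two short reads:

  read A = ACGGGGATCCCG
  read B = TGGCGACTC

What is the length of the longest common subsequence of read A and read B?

Match G (read A #3, read B #2), G (read A #4, read B #3), G (read A #6, read B #5), A (read A #7, read B #6), T (read A #8, read B #8), C (read A #11, read B #9) — 6 bases in the same relative order in both. The LCS DP gives dp[12][9] = 6, so this is optimal.

6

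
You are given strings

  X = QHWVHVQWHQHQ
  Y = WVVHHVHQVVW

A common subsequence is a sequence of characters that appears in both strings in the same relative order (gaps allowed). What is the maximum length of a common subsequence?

Let dp[i][j] be the LCS length of the first i characters of X and the first j characters of Y. dp[i][j] = dp[i-1][j-1]+1 when the i-th and j-th characters match, else max(dp[i-1][j], dp[i][j-1]).
    ·  W  V  V  H  H  V  H  Q  V  V  W
 ·  0  0  0  0  0  0  0  0  0  0  0  0
 Q  0  0  0  0  0  0  0  0  1  1  1  1
 H  0  0  0  0  1  1  1  1  1  1  1  1
 W  0  1  1  1  1  1  1  1  1  1  1  2
 V  0  1  2  2  2  2  2  2  2  2  2  2
 H  0  1  2  2  3  3  3  3  3  3  3  3
 V  0  1  2  3  3  3  4  4  4  4  4  4
 Q  0  1  2  3  3  3  4  4  5  5  5  5
 W  0  1  2  3  3  3  4  4  5  5  5  6
 H  0  1  2  3  4  4  4  5  5  5  5  6
 Q  0  1  2  3  4  4  4  5  6  6  6  6
 H  0  1  2  3  4  5  5  5  6  6  6  6
 Q  0  1  2  3  4  5  5  5  6  6  6  6
dp[12][11] = 6. One LCS (by backtracking along matches): WVHVQW.

6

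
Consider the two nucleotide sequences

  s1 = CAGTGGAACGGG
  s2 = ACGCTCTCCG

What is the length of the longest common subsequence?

Let dp[i][j] be the LCS length of the first i bases of s1 and the first j bases of s2. dp[i][j] = dp[i-1][j-1]+1 when the i-th and j-th bases match, else max(dp[i-1][j], dp[i][j-1]).
    ·  A  C  G  C  T  C  T  C  C  G
 ·  0  0  0  0  0  0  0  0  0  0  0
 C  0  0  1  1  1  1  1  1  1  1  1
 A  0  1  1  1  1  1  1  1  1  1  1
 G  0  1  1  2  2  2  2  2  2  2  2
 T  0  1  1  2  2  3  3  3  3  3  3
 G  0  1  1  2  2  3  3  3  3  3  4
 G  0  1  1  2  2  3  3  3  3  3  4
 A  0  1  1  2  2  3  3  3  3  3  4
 A  0  1  1  2  2  3  3  3  3  3  4
 C  0  1  2  2  3  3  4  4  4  4  4
 G  0  1  2  3  3  3  4  4  4  4  5
 G  0  1  2  3  3  3  4  4  4  4  5
 G  0  1  2  3  3  3  4  4  4  4  5
dp[12][10] = 5. One LCS (by backtracking along matches): CGTCG.

5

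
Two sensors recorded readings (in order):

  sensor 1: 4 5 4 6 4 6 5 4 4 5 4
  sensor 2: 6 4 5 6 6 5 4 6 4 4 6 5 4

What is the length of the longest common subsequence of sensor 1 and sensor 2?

Pick 4 at sensor 1[1]=sensor 2[2], then 5 at sensor 1[2]=sensor 2[3], then 6 at sensor 1[4]=sensor 2[5], then 4 at sensor 1[5]=sensor 2[7], then 6 at sensor 1[6]=sensor 2[8], then 4 at sensor 1[8]=sensor 2[9], then 4 at sensor 1[9]=sensor 2[10], then 5 at sensor 1[10]=sensor 2[12], then 4 at sensor 1[11]=sensor 2[13]; all 9 values appear in both, in order, and the DP table's final entry dp[11][13] is also 9, so no common subsequence is longer.

9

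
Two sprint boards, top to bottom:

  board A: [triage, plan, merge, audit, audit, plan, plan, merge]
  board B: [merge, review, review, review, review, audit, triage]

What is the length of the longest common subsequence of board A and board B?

2

Match merge (board A #3, board B #1), then audit (board A #4, board B #6) — 2 tasks in the same relative order in both, and the DP table's final entry dp[8][7] is also 2, so no common subsequence is longer.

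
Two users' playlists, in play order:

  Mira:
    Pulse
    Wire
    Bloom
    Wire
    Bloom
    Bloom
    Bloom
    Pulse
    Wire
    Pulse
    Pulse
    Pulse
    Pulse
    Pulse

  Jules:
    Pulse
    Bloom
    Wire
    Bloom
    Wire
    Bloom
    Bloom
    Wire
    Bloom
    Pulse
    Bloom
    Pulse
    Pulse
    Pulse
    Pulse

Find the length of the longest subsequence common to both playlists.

Taking Pulse (Mira #1, Jules #1) → Wire (Mira #2, Jules #3) → Bloom (Mira #3, Jules #4) → Wire (Mira #4, Jules #5) → Bloom (Mira #5, Jules #6) → Bloom (Mira #6, Jules #7) → Bloom (Mira #7, Jules #9) → Pulse (Mira #8, Jules #10) → Pulse (Mira #11, Jules #12) → Pulse (Mira #12, Jules #13) → Pulse (Mira #13, Jules #14) → Pulse (Mira #14, Jules #15) gives a common subsequence of length 12. The LCS DP gives dp[14][15] = 12, so this is optimal.

12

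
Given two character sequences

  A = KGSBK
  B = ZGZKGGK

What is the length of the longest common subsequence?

Pick K at A[1]=B[4], then G at A[2]=B[6], then K at A[5]=B[7]; all 3 characters appear in both, in order. The LCS DP gives dp[5][7] = 3, so this is optimal.

3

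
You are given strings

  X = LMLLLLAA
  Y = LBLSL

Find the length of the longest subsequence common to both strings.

3

Let dp[i][j] be the LCS length of the first i characters of X and the first j characters of Y. dp[i][j] = dp[i-1][j-1]+1 when the i-th and j-th characters match, else max(dp[i-1][j], dp[i][j-1]).
    ·  L  B  L  S  L
 ·  0  0  0  0  0  0
 L  0  1  1  1  1  1
 M  0  1  1  1  1  1
 L  0  1  1  2  2  2
 L  0  1  1  2  2  3
 L  0  1  1  2  2  3
 L  0  1  1  2  2  3
 A  0  1  1  2  2  3
 A  0  1  1  2  2  3
dp[8][5] = 3. One LCS (by backtracking along matches): LLL.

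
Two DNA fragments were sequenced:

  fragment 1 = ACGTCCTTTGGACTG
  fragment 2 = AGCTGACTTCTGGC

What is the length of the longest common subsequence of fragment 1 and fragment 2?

10

Taking A [1,1], then C [2,3], then G [3,5], then C [6,7], then T [7,8], then T [8,9], then T [9,11], then G [10,12], then G [11,13], then C [13,14] gives a common subsequence of length 10. The LCS DP gives dp[15][14] = 10, so this is optimal.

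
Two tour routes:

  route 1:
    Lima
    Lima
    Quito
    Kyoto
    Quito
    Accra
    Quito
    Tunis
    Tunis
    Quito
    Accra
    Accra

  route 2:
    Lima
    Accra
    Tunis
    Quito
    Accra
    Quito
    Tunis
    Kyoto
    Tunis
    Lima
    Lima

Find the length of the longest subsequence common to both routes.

6

Match Lima at route 1[1]=route 2[1] → Quito at route 1[5]=route 2[4] → Accra at route 1[6]=route 2[5] → Quito at route 1[7]=route 2[6] → Tunis at route 1[8]=route 2[7] → Tunis at route 1[9]=route 2[9] — 6 stops in the same relative order in both, and the DP table's final entry dp[12][11] is also 6, so no common subsequence is longer.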